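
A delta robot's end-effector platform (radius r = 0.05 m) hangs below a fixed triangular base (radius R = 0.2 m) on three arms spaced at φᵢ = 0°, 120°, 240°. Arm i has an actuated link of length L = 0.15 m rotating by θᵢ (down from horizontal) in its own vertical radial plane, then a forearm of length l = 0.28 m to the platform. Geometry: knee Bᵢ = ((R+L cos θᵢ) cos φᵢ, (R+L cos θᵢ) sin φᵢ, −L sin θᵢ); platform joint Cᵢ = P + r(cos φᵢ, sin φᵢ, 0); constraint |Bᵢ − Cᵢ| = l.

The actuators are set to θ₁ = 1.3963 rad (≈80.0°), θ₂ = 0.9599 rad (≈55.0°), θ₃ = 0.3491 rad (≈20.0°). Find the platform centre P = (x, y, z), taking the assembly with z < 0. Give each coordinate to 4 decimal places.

(-0.0852, -0.0498, -0.2354)

arm 1 at φ=0.0°: ρ1 = 0.1760;  O1 = (0.1760, 0.0000, -0.1477)
O2 = (0.2360·cos120.0°, 0.2360·sin120.0°, -0.1229) = (-0.1180, 0.2044, -0.1229)
O3 = (0.2910·cos240.0°, 0.2910·sin240.0°, -0.0513) = (-0.1455, -0.2520, -0.0513)
subtract pairs → two planes through P
plane₁₂: -0.5881x+0.4088y+0.0497z = 0.0180
det = 0.5593;  x = -0.0414+0.1857z,  y = -0.0156+0.1456z
into |P−O₁|² = l²: 1.0557z² + 0.2101z + -0.0090 = 0;  Δ = 0.0824;  z = -0.2354 or 0.0364 → z<0 root = -0.2354
x = -0.0852, y = -0.0498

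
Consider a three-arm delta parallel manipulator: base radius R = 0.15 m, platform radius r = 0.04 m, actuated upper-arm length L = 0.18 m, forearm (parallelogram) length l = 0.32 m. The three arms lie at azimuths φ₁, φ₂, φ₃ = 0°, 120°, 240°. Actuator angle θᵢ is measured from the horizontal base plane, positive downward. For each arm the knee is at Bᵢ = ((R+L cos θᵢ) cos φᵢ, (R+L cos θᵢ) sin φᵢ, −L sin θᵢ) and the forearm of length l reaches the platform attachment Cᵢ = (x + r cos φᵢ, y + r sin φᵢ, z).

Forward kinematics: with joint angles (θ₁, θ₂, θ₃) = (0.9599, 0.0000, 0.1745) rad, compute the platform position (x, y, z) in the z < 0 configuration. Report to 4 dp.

φ1=0.0°: virtual centre (0.2132, 0.0000, -0.1474), radius l
centre 2 = (0.2900·cos120.0°, 0.2900·sin120.0°, 0.0000) = (-0.1450, 0.2511, 0.0000)
arm 3 at φ=240.0°: (R−r)+L cos θ3 = 0.2873;  centre 3 = (-0.1436, -0.2488, -0.0313)
subtract pairs → two planes through P
linear system: -0.7165x+0.5023y = 0.0169−0.2949z; -0.7138x+-0.4976y = 0.0163−0.2324z
Cramer: x(z) = -0.0232+0.3685z;  y(z) = 0.0005-0.0615z
sphere 1 gives Az²+Bz+C=0 with A=1.1395, B=0.1206, C=-0.0248;  B²−4AC=0.1274;  roots -0.2095, 0.1037;  negative root z = -0.2095
x = -0.1004, y = 0.0134

(-0.1004, 0.0134, -0.2095)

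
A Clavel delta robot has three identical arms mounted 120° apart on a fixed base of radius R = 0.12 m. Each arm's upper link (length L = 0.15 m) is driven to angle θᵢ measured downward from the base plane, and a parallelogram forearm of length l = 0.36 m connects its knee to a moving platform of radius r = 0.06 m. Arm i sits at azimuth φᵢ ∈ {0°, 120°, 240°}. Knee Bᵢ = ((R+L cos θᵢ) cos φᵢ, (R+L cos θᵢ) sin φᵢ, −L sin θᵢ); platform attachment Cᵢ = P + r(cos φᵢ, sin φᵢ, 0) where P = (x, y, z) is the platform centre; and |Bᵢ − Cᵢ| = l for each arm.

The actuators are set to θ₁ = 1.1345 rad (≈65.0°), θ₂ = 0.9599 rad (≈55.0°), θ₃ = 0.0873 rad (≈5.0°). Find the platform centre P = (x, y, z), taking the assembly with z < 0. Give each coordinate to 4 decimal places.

(-0.1166, -0.1321, -0.3695)

φ1=0.0°: virtual centre (0.1234, 0.0000, -0.1359), radius l
centre 2 = (0.1460·cos120.0°, 0.1460·sin120.0°, -0.1229) = (-0.0730, 0.1265, -0.1229)
arm 3 at φ=240.0°: (R−r)+L cos θ3 = 0.2094;  centre 3 = (-0.1047, -0.1814, -0.0131)
subtract pairs → two planes through P
plane₁₂: -0.3928x+0.2529y+0.0262z = 0.0027
det = 0.2579;  x = -0.0140+0.2778z,  y = -0.0109+0.3280z
quadratic in z: (1.1848)z²+(0.1884)z+(-0.0921)=0, √Δ=0.6871 → z ∈ {-0.3695, 0.2105}; z = -0.3695 (taking z<0)
x = -0.1166, y = -0.1321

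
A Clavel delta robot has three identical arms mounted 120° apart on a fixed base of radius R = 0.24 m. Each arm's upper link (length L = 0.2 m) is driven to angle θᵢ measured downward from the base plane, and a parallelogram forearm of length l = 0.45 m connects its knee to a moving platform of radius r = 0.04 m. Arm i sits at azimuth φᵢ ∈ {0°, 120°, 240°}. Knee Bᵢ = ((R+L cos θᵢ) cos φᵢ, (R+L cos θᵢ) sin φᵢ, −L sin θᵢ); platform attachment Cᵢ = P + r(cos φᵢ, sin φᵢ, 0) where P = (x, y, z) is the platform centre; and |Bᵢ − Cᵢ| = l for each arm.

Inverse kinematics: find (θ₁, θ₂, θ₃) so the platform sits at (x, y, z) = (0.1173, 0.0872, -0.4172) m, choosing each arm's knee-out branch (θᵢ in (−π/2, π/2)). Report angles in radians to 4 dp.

arm 1 (φ=0.0°): x'=0.1173, y'=0.0872
  e−x'=0.0827;  (l²−L²−(e−x')²−y'²−z²)/2L = -0.0650
  γ=atan2(-0.4172,0.0827)=-1.3751;  ψ=arccos(-0.1528)=1.7242;  θ1=γ+ψ≈0.3491
φ2=120.0° → target in arm frame (0.0169, -0.1452)
  A=0.1831, B=-0.4172, C=(l²−L²−A²−y'²−z²)/(2L)=-0.1654
  √(A²+B²)=0.4556;  θ2 = -1.1572+1.9424 ≈ 0.7852
arm 3 (φ=240.0°): x'=-0.1342, y'=0.0580
  e−x'=0.3342;  (l²−L²−(e−x')²−y'²−z²)/2L = -0.3165
  γ=atan2(-0.4172,0.3342)=-0.8955;  ψ=arccos(-0.5920)=2.2044;  θ3=γ+ψ≈1.3089

θ₁ = 0.3491, θ₂ = 0.7852, θ₃ = 1.3089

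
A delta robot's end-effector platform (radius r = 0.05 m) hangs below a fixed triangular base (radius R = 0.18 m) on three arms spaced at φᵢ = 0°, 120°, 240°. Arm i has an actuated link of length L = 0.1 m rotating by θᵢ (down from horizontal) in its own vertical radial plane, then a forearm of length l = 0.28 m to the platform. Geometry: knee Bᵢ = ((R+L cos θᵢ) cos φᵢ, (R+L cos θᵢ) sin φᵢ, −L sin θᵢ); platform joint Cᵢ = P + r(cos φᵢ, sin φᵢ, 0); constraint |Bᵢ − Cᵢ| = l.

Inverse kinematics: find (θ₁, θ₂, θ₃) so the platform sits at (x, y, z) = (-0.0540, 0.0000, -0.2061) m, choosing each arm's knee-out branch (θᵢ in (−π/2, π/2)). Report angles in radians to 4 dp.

θ₁ = 0.8729, θ₂ = 0.1746, θ₃ = 0.1746

arm 1 (φ=0.0°): x'=-0.0540, y'=0.0000
  A cos θ + B sin θ = C:  0.1840·cos θ + -0.2061·sin θ = -0.0397
  γ=atan2(-0.2061,0.1840)=-0.8420;  ψ=arccos(-0.1436)=1.7149;  θ1=γ+ψ≈0.8729
arm 2 (φ=120.0°): x'=0.0270, y'=0.0468
  A=0.1030, B=-0.2061, C=(l²−L²−A²−y'²−z²)/(2L)=0.0656
  θ2 = atan2(B,A) + arccos(C/0.2304) = 0.1746
φ3=240.0° → target in arm frame (0.0270, -0.0468)
  e−x'=0.1030;  (l²−L²−(e−x')²−y'²−z²)/2L = 0.0656
  θ3 = atan2(B,A) + arccos(C/0.2304) = 0.1746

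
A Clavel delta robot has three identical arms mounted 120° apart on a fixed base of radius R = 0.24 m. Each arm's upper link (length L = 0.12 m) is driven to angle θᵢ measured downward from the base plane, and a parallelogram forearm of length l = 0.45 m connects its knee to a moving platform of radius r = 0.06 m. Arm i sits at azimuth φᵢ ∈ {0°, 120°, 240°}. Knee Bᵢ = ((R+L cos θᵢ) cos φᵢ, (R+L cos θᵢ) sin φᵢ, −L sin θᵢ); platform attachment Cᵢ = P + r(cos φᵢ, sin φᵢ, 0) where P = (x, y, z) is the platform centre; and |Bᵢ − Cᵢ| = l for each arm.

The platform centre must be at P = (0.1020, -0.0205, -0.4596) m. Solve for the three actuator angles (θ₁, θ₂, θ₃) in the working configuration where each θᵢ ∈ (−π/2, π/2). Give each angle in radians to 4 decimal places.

θ₁ = 0.4362, θ₂ = 1.3092, θ₃ = 1.1343

arm 1 (φ=0.0°): x'=0.1020, y'=-0.0205
  e−x'=0.0780;  (l²−L²−(e−x')²−y'²−z²)/2L = -0.1235
  θ1 = atan2(B,A) + arccos(C/0.4662) = 0.4362
φ2=120.0° → target in arm frame (-0.0688, -0.0781)
  A=0.2488, B=-0.4596, C=(l²−L²−A²−y'²−z²)/(2L)=-0.3796
  √(A²+B²)=0.5226;  θ2 = -1.0747+2.3839 ≈ 1.3092
arm 3 (φ=240.0°): x'=-0.0332, y'=0.0986
  e−x'=0.2132;  (l²−L²−(e−x')²−y'²−z²)/2L = -0.3264
  θ3 = atan2(B,A) + arccos(C/0.5067) = 1.1343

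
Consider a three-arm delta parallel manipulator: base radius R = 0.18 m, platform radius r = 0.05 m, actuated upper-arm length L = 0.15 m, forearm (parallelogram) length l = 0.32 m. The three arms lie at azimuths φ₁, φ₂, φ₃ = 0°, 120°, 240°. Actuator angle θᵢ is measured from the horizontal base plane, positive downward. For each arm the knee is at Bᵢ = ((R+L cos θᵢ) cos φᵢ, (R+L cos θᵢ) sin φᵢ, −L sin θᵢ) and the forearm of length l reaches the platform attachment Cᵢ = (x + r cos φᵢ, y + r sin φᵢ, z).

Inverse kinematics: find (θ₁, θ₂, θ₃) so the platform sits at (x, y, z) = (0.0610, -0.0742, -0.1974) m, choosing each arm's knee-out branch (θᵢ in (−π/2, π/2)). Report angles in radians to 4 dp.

rotate P by −φ1: (0.0610, -0.0742, -0.1974)
  A cos θ + B sin θ = C:  0.0690·cos θ + -0.1974·sin θ = 0.1022
  θ1 = atan2(B,A) + arccos(C/0.2091) = -0.1745
rotate P by −φ2: (-0.0948, -0.0157, -0.1974)
  A cos θ + B sin θ = C:  0.2248·cos θ + -0.1974·sin θ = -0.0328
  γ=atan2(-0.1974,0.2248)=-0.7207;  ψ=arccos(-0.1095)=1.6806;  θ2=γ+ψ≈0.9599
rotate P by −φ3: (0.0338, 0.0899, -0.1974)
  e−x'=0.0962;  (l²−L²−(e−x')²−y'²−z²)/2L = 0.0786
  √(A²+B²)=0.2196;  θ3 = -1.1172+1.2047 ≈ 0.0875

θ₁ = -0.1745, θ₂ = 0.9599, θ₃ = 0.0875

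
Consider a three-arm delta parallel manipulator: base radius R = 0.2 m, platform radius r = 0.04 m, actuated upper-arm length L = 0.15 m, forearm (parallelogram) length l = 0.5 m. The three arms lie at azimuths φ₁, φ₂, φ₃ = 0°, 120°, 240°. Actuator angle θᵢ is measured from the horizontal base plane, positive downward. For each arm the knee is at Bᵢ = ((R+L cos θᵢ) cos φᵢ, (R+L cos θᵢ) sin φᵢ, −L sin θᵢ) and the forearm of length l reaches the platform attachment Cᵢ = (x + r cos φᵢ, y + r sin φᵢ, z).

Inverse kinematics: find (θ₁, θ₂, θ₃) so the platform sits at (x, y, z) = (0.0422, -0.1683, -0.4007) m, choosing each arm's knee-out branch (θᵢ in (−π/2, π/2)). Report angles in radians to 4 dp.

θ₁ = 0.0872, θ₂ = 0.9595, θ₃ = -0.3495

arm 1 (φ=0.0°): x'=0.0422, y'=-0.1683
  e−x'=0.1178;  (l²−L²−(e−x')²−y'²−z²)/2L = 0.0825
  √(A²+B²)=0.4177;  θ1 = -1.2849+1.3721 ≈ 0.0872
φ2=120.0° → target in arm frame (-0.1669, 0.0476)
  A cos θ + B sin θ = C:  0.3269·cos θ + -0.4007·sin θ = -0.1405
  γ=atan2(-0.4007,0.3269)=-0.8866;  ψ=arccos(-0.2718)=1.8460;  θ2=γ+ψ≈0.9595
φ3=240.0° → target in arm frame (0.1247, 0.1207)
  A cos θ + B sin θ = C:  0.0353·cos θ + -0.4007·sin θ = 0.1704
  θ3 = atan2(B,A) + arccos(C/0.4023) = -0.3495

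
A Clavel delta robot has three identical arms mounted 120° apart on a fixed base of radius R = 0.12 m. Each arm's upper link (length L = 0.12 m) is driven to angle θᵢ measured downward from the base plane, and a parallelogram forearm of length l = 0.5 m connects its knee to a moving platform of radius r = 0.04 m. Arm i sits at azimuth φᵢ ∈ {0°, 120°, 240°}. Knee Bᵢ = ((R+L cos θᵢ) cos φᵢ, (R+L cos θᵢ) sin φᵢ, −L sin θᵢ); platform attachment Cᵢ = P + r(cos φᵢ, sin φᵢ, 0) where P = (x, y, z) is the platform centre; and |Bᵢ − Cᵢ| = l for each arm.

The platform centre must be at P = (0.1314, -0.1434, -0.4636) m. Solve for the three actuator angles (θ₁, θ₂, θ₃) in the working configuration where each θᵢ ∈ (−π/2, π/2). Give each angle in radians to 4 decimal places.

θ₁ = -0.0878, θ₂ = 0.9595, θ₃ = 0.1742

φ1=0.0° → target in arm frame (0.1314, -0.1434)
  e−x'=-0.0514;  (l²−L²−(e−x')²−y'²−z²)/2L = -0.0105
  √(A²+B²)=0.4664;  θ1 = -1.6812+1.5934 ≈ -0.0878
φ2=120.0° → target in arm frame (-0.1899, -0.0421)
  e−x'=0.2699;  (l²−L²−(e−x')²−y'²−z²)/2L = -0.2247
  √(A²+B²)=0.5364;  θ2 = -1.0436+2.0031 ≈ 0.9595
arm 3 (φ=240.0°): x'=0.0585, y'=0.1855
  e−x'=0.0215;  (l²−L²−(e−x')²−y'²−z²)/2L = -0.0592
  θ3 = atan2(B,A) + arccos(C/0.4641) = 0.1742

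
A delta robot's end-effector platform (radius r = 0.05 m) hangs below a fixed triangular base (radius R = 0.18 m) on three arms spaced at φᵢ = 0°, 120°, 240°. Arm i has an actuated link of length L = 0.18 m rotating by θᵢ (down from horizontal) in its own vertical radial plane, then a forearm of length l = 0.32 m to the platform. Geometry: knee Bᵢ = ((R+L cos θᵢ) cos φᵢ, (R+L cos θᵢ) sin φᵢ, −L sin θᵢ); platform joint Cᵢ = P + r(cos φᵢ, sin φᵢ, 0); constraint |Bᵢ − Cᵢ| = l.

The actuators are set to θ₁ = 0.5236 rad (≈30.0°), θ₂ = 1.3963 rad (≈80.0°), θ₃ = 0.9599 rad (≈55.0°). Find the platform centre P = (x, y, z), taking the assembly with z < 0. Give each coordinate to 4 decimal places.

(0.0997, -0.0677, -0.3413)

φ1=0.0°: virtual centre (0.2859, 0.0000, -0.0900), radius l
φ2=120.0°: virtual centre (-0.0806, 0.1396, -0.1773), radius l
centre 3 = (0.2332·cos240.0°, 0.2332·sin240.0°, -0.1474) = (-0.1166, -0.2020, -0.1474)
subtract pairs → two planes through P
[-0.7330 0.2793 -0.1745]·P = -0.0324;  [-0.8050 -0.4040 -0.1149]·P = -0.0137
Cramer: x(z) = 0.0325-0.1969z;  y(z) = -0.0308+0.1080z
sphere 1 gives Az²+Bz+C=0 with A=1.0505, B=0.2732, C=-0.0291;  B²−4AC=0.1970;  roots -0.3413, 0.0813;  negative root z = -0.3413
x = 0.0997, y = -0.0677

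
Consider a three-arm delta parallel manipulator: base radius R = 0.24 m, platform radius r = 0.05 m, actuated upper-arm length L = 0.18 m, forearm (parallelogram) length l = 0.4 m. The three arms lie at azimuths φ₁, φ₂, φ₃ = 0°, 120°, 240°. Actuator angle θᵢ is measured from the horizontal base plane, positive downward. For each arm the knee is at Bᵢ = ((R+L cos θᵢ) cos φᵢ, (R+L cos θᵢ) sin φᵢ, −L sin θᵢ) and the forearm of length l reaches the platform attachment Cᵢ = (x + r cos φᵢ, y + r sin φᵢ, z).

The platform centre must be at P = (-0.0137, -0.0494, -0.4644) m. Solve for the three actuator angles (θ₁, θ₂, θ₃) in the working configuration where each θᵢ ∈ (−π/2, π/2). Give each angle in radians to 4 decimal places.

θ₁ = 1.2216, θ₂ = 1.3091, θ₃ = 0.9597

arm 1 (φ=0.0°): x'=-0.0137, y'=-0.0494
  A cos θ + B sin θ = C:  0.2037·cos θ + -0.4644·sin θ = -0.3667
  √(A²+B²)=0.5071;  θ1 = -1.1574+2.3790 ≈ 1.2216
rotate P by −φ2: (-0.0359, 0.0366, -0.4644)
  A=0.2259, B=-0.4644, C=(l²−L²−A²−y'²−z²)/(2L)=-0.3901
  γ=atan2(-0.4644,0.2259)=-1.1180;  ψ=arccos(-0.7554)=2.4271;  θ2=γ+ψ≈1.3091
arm 3 (φ=240.0°): x'=0.0496, y'=0.0128
  e−x'=0.1404;  (l²−L²−(e−x')²−y'²−z²)/2L = -0.2998
  √(A²+B²)=0.4852;  θ3 = -1.2773+2.2370 ≈ 0.9597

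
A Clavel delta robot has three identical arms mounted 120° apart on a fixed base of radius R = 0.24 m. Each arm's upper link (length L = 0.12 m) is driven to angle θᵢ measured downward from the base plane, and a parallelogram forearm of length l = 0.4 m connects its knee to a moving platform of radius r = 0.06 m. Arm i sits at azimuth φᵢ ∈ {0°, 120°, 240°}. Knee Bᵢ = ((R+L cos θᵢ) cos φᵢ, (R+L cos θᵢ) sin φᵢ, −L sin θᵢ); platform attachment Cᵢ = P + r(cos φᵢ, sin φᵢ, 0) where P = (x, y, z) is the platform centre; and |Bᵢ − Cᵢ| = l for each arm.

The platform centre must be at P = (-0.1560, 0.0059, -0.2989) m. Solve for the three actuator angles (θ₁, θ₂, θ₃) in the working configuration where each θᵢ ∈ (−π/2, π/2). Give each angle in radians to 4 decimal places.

θ₁ = 1.3966, θ₂ = -0.0871, θ₃ = -0.0003

arm 1 (φ=0.0°): x'=-0.1560, y'=0.0059
  A cos θ + B sin θ = C:  0.3360·cos θ + -0.2989·sin θ = -0.2361
  θ1 = atan2(B,A) + arccos(C/0.4497) = 1.3966
arm 2 (φ=120.0°): x'=0.0831, y'=0.1321
  e−x'=0.0969;  (l²−L²−(e−x')²−y'²−z²)/2L = 0.1225
  √(A²+B²)=0.3142;  θ2 = -1.2573+1.1702 ≈ -0.0871
rotate P by −φ3: (0.0729, -0.1380, -0.2989)
  e−x'=0.1071;  (l²−L²−(e−x')²−y'²−z²)/2L = 0.1072
  √(A²+B²)=0.3175;  θ3 = -1.2267+1.2264 ≈ -0.0003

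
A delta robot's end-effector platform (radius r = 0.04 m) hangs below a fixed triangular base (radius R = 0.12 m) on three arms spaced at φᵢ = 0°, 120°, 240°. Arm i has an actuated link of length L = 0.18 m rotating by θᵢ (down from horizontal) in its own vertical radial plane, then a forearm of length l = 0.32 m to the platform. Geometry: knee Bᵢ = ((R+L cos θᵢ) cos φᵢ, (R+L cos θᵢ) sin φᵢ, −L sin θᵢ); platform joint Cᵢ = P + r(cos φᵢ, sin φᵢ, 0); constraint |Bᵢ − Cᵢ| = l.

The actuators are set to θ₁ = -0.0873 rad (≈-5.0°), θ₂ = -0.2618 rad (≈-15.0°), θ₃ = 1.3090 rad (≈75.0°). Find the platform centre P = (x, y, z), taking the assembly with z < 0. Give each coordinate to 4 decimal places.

(0.0849, 0.1736, -0.1888)

φ1=0.0°: virtual centre (0.2593, 0.0000, 0.0157), radius l
φ2=120.0°: virtual centre (-0.1269, 0.2199, 0.0466), radius l
arm 3 at φ=240.0°: e+L cos θ3 = 0.1266;  centre 3 = (-0.0633, -0.1096, -0.1739)
eliminate P² terms by subtracting sphere 1 from 2 and 3
plane₁₂: -0.7725x+0.4397y+0.0618z = -0.0009
Cramer: x(z) = 0.0210-0.3380z;  y(z) = 0.0350-0.7344z
sphere 1 gives Az²+Bz+C=0 with A=1.6536, B=0.0783, C=-0.0442;  B²−4AC=0.2982;  roots -0.1888, 0.1414;  negative root z = -0.1888
x = 0.0849, y = 0.1736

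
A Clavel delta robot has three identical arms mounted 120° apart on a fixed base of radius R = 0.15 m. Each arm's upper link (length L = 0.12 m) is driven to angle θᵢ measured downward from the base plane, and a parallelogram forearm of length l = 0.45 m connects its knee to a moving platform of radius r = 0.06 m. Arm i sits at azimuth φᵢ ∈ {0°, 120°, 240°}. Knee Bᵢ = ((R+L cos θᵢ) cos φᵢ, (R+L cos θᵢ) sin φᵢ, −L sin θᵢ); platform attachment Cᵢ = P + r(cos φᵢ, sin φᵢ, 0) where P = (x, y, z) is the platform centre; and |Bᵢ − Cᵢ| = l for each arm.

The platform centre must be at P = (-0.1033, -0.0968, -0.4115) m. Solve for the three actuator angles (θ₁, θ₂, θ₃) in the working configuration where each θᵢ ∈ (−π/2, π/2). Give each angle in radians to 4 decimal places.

θ₁ = 0.6984, θ₂ = 0.4364, θ₃ = -0.2618

arm 1 (φ=0.0°): x'=-0.1033, y'=-0.0968
  A=0.1933, B=-0.4115, C=(l²−L²−A²−y'²−z²)/(2L)=-0.1165
  √(A²+B²)=0.4546;  θ1 = -1.1316+1.8300 ≈ 0.6984
rotate P by −φ2: (-0.0322, 0.1379, -0.4115)
  A=0.1222, B=-0.4115, C=(l²−L²−A²−y'²−z²)/(2L)=-0.0632
  θ2 = atan2(B,A) + arccos(C/0.4293) = 0.4364
rotate P by −φ3: (0.1355, -0.0411, -0.4115)
  A=-0.0455, B=-0.4115, C=(l²−L²−A²−y'²−z²)/(2L)=0.0626
  θ3 = atan2(B,A) + arccos(C/0.4140) = -0.2618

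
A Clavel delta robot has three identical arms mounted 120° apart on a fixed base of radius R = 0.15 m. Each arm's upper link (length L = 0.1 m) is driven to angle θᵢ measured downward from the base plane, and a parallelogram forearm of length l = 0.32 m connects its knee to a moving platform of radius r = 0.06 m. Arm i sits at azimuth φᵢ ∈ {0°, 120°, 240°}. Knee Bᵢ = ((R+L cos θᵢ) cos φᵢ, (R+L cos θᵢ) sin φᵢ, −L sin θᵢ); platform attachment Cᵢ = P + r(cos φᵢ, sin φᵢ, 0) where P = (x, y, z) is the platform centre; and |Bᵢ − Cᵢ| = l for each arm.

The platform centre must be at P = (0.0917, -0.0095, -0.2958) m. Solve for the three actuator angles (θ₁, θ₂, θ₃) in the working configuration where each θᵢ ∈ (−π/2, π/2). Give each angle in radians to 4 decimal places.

θ₁ = -0.0871, θ₂ = 0.7850, θ₃ = 0.6980

rotate P by −φ1: (0.0917, -0.0095, -0.2958)
  A=-0.0017, B=-0.2958, C=(l²−L²−A²−y'²−z²)/(2L)=0.0240
  θ1 = atan2(B,A) + arccos(C/0.2958) = -0.0871
rotate P by −φ2: (-0.0541, -0.0747, -0.2958)
  A cos θ + B sin θ = C:  0.1441·cos θ + -0.2958·sin θ = -0.1072
  θ2 = atan2(B,A) + arccos(C/0.3290) = 0.7850
arm 3 (φ=240.0°): x'=-0.0376, y'=0.0842
  A=0.1276, B=-0.2958, C=(l²−L²−A²−y'²−z²)/(2L)=-0.0923
  γ=atan2(-0.2958,0.1276)=-1.1635;  ψ=arccos(-0.2866)=1.8615;  θ3=γ+ψ≈0.6980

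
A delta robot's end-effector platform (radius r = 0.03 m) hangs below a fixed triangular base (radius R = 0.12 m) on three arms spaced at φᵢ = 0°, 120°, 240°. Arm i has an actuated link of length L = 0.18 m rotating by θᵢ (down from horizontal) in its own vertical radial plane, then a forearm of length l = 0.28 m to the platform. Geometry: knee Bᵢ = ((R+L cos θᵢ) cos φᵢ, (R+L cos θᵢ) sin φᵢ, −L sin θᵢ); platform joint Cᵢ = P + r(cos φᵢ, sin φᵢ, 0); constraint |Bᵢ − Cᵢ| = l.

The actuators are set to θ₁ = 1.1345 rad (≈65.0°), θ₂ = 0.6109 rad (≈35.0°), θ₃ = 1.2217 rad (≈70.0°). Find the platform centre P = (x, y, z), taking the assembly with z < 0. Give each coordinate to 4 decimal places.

(-0.0325, 0.0855, -0.3410)

φ1=0.0°: virtual centre (0.1661, 0.0000, -0.1631), radius l
φ2=120.0°: virtual centre (-0.1187, 0.2056, -0.1032), radius l
centre 3 = (0.1516·cos240.0°, 0.1516·sin240.0°, -0.1691) = (-0.0758, -0.1313, -0.1691)
|centre ₂|²−|centre ₁|² = 0.0128;  |centre ₃|²−|centre ₁|² = -0.0026
plane₁₂: -0.5696x+0.4113y+0.1198z = 0.0128
det = 0.3485;  x = -0.0066+0.0761z,  y = 0.0221+-0.1859z
quadratic in z: (1.0403)z²+(0.2918)z+(-0.0215)=0, √Δ=0.4178 → z ∈ {-0.3410, 0.0606}; z = -0.3410 (taking z<0)
x = -0.0325, y = 0.0855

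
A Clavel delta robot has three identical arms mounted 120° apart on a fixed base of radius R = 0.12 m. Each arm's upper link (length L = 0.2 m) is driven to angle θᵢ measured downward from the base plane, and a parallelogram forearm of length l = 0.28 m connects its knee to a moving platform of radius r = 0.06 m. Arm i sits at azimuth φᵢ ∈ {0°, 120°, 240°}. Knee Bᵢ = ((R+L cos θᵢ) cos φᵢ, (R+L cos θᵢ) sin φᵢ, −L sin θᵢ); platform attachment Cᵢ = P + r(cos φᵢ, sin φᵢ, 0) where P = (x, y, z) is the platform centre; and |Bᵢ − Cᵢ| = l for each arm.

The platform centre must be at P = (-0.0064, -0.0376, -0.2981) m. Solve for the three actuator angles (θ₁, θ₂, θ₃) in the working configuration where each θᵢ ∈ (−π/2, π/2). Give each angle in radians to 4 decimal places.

φ1=0.0° → target in arm frame (-0.0064, -0.0376)
  e−x'=0.0664;  (l²−L²−(e−x')²−y'²−z²)/2L = -0.1407
  θ1 = atan2(B,A) + arccos(C/0.3054) = 0.6980
arm 2 (φ=120.0°): x'=-0.0294, y'=0.0243
  A=0.0894, B=-0.2981, C=(l²−L²−A²−y'²−z²)/(2L)=-0.1476
  √(A²+B²)=0.3112;  θ2 = -1.2795+2.0650 ≈ 0.7854
rotate P by −φ3: (0.0358, 0.0133, -0.2981)
  A cos θ + B sin θ = C:  0.0242·cos θ + -0.2981·sin θ = -0.1281
  √(A²+B²)=0.2991;  θ3 = -1.4897+2.0133 ≈ 0.5236

θ₁ = 0.6980, θ₂ = 0.7854, θ₃ = 0.5236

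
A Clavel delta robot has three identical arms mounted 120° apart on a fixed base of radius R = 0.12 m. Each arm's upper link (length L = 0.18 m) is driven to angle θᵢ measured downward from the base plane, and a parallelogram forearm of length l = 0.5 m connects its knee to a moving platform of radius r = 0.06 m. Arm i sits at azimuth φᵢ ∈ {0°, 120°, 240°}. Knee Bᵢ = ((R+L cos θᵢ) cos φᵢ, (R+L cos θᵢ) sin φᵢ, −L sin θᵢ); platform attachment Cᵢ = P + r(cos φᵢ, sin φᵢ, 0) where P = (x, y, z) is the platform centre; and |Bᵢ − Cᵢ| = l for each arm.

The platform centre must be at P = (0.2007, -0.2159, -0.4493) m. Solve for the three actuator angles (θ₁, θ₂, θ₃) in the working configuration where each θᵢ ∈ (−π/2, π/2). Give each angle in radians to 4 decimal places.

θ₁ = 0.0002, θ₂ = 1.2218, θ₃ = 0.3493

φ1=0.0° → target in arm frame (0.2007, -0.2159)
  e−x'=-0.1407;  (l²−L²−(e−x')²−y'²−z²)/2L = -0.1408
  √(A²+B²)=0.4708;  θ1 = -1.8743+1.8744 ≈ 0.0002
rotate P by −φ2: (-0.2873, -0.0659, -0.4493)
  e−x'=0.3473;  (l²−L²−(e−x')²−y'²−z²)/2L = -0.3035
  γ=atan2(-0.4493,0.3473)=-0.9127;  ψ=arccos(-0.5343)=2.1345;  θ2=γ+ψ≈1.2218
φ3=240.0° → target in arm frame (0.0866, 0.2818)
  e−x'=-0.0266;  (l²−L²−(e−x')²−y'²−z²)/2L = -0.1788
  θ3 = atan2(B,A) + arccos(C/0.4501) = 0.3493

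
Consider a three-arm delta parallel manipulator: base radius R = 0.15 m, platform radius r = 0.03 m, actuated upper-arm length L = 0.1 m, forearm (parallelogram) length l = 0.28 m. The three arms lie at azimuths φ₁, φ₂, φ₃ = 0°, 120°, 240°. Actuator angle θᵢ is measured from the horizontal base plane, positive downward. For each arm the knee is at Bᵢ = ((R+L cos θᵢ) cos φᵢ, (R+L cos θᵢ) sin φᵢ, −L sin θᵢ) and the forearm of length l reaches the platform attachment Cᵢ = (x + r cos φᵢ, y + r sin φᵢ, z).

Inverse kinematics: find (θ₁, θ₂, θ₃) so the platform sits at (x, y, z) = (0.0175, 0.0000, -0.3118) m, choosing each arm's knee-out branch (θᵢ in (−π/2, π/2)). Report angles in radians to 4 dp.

θ₁ = 0.9600, θ₂ = 1.1343, θ₃ = 1.1343

φ1=0.0° → target in arm frame (0.0175, 0.0000)
  e−x'=0.1025;  (l²−L²−(e−x')²−y'²−z²)/2L = -0.1966
  √(A²+B²)=0.3282;  θ1 = -1.2532+2.2131 ≈ 0.9600
rotate P by −φ2: (-0.0087, -0.0152, -0.3118)
  A cos θ + B sin θ = C:  0.1288·cos θ + -0.3118·sin θ = -0.2281
  √(A²+B²)=0.3373;  θ2 = -1.1792+2.3135 ≈ 1.1343
φ3=240.0° → target in arm frame (-0.0088, 0.0152)
  A cos θ + B sin θ = C:  0.1288·cos θ + -0.3118·sin θ = -0.2281
  θ3 = atan2(B,A) + arccos(C/0.3373) = 1.1343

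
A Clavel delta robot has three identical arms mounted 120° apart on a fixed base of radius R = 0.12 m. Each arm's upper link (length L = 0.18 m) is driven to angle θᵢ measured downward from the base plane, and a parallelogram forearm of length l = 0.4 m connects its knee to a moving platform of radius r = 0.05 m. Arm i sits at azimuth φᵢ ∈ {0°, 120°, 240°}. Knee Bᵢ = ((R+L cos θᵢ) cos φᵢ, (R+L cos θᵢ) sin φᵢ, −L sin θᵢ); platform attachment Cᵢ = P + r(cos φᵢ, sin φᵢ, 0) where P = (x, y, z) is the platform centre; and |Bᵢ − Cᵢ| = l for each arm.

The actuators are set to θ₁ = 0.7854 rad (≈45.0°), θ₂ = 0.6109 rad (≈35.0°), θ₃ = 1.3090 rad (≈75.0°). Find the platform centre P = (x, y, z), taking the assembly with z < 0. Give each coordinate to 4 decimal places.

(0.0493, 0.1473, -0.4684)

arm 1 at φ=0.0°: e+L cos θ1 = 0.1973;  O1 = (0.1973, 0.0000, -0.1273)
arm 2 at φ=120.0°: e+L cos θ2 = 0.2174;  O2 = (-0.1087, 0.1883, -0.1032)
φ3=240.0°: virtual centre (-0.0583, -0.1010, -0.1739), radius l
|O₂|²−|O₁|² = 0.0028;  |O₃|²−|O₁|² = -0.0113
[-0.6120 0.3766 0.0481]·P = 0.0028;  [-0.5111 -0.2019 -0.0932]·P = -0.0113
det = 0.3161;  x = 0.0117+-0.0803z,  y = 0.0264+-0.2581z
into |P−O₁|² = l²: 1.0731z² + 0.2707z + -0.1086 = 0;  Δ = 0.5396;  z = -0.4684 or 0.2161 → z<0 root = -0.4684
x = 0.0493, y = 0.1473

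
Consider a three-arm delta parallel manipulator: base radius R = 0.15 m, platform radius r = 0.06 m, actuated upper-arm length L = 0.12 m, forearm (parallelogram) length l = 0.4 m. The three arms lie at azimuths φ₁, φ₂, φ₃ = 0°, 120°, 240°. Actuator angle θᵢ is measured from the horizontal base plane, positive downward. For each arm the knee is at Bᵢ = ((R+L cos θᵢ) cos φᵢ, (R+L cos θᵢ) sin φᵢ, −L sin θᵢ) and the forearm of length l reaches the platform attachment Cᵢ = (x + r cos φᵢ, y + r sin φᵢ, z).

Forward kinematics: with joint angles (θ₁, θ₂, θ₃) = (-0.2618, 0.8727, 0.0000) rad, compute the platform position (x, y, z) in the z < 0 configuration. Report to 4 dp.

S1 = (0.2059·cos0.0°, 0.2059·sin0.0°, 0.0311) = (0.2059, 0.0000, 0.0311)
arm 2 at φ=120.0°: ρ2 = 0.1671;  S2 = (-0.0836, 0.1447, -0.0919)
S3 = (0.2100·cos240.0°, 0.2100·sin240.0°, 0.0000) = (-0.1050, -0.1819, 0.0000)
eliminate P² terms by subtracting sphere 1 from 2 and 3
plane₁₂: -0.5790x+0.2895y+-0.2460z = -0.0070
det = 0.3906;  x = 0.0060+-0.2751z,  y = -0.0122+0.2995z
sphere 1 gives Az²+Bz+C=0 with A=1.1654, B=0.0406, C=-0.1189;  B²−4AC=0.5559;  roots -0.3373, 0.3025;  negative root z = -0.3373
x = 0.0987, y = -0.1132

(0.0987, -0.1132, -0.3373)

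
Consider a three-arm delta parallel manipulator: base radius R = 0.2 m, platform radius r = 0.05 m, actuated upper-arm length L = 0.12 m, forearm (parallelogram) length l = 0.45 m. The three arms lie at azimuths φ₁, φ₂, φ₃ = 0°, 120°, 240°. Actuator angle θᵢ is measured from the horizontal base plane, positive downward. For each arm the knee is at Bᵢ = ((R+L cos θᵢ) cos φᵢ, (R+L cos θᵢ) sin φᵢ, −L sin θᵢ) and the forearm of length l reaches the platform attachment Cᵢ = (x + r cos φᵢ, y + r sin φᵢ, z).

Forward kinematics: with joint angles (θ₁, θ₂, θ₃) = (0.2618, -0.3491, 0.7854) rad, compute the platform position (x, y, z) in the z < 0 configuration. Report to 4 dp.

φ1=0.0°: virtual centre (0.2659, 0.0000, -0.0311), radius l
S2 = (0.2628·cos120.0°, 0.2628·sin120.0°, 0.0410) = (-0.1314, 0.2276, 0.0410)
arm 3 at φ=240.0°: ρ3 = 0.2349;  S3 = (-0.1174, -0.2034, -0.0849)
|S₂|²−|S₁|² = -0.0009;  |S₃|²−|S₁|² = -0.0093
linear system: -0.7946x+0.4551y = -0.0009−0.1442z; -0.7667x+-0.4068y = -0.0093−-0.1076z
det = 0.6721;  x = 0.0069+0.0144z,  y = 0.0099+-0.2917z
sphere 1 gives Az²+Bz+C=0 with A=1.0853, B=0.0488, C=-0.1343;  B²−4AC=0.5856;  roots -0.3751, 0.3300;  negative root z = -0.3751
x = 0.0015, y = 0.1193

(0.0015, 0.1193, -0.3751)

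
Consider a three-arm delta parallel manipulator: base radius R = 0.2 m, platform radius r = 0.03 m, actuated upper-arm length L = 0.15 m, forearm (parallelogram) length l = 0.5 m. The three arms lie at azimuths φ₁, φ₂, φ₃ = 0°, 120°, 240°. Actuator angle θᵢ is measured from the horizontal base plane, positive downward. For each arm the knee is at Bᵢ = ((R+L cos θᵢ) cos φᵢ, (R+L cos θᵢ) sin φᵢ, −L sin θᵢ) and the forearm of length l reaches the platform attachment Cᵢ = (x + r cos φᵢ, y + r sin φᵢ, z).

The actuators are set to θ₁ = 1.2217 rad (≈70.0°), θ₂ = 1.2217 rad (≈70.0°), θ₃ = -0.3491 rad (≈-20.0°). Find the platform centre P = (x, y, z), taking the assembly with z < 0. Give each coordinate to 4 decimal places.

φ1=0.0°: virtual centre (0.2213, 0.0000, -0.1410), radius l
arm 2 at φ=120.0°: e+L cos θ2 = 0.2213;  centre 2 = (-0.1107, 0.1917, -0.1410)
arm 3 at φ=240.0°: e+L cos θ3 = 0.3110;  centre 3 = (-0.1555, -0.2693, 0.0513)
|centre ₂|²−|centre ₁|² = 0.0000;  |centre ₃|²−|centre ₁|² = 0.0305
linear system: -0.6639x+0.3833y = 0.0000−0.0000z; -0.7536x+-0.5386y = 0.0305−0.3845z
Cramer: x(z) = -0.0181+0.2280z;  y(z) = -0.0313+0.3949z
quadratic in z: (1.2080)z²+(0.1480)z+(-0.1718)=0, √Δ=0.9232 → z ∈ {-0.4434, 0.3209}; z = -0.4434 (taking z<0)
x = -0.1192, y = -0.2064

(-0.1192, -0.2064, -0.4434)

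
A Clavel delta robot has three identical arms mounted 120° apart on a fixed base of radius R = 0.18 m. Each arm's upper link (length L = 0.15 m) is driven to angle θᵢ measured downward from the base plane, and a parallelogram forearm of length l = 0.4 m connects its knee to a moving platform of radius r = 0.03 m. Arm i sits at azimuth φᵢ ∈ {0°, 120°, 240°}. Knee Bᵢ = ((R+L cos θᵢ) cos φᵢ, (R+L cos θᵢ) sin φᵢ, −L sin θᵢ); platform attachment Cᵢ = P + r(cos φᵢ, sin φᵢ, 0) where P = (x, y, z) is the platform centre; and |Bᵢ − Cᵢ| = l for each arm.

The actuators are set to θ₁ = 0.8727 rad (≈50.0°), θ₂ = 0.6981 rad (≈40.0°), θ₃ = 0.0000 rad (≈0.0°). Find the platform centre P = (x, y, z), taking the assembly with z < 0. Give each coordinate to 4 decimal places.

(-0.0706, -0.0765, -0.3466)

arm 1 at φ=0.0°: ρ1 = 0.2464;  S1 = (0.2464, 0.0000, -0.1149)
S2 = (0.2649·cos120.0°, 0.2649·sin120.0°, -0.0964) = (-0.1325, 0.2294, -0.0964)
S3 = (0.3000·cos240.0°, 0.3000·sin240.0°, 0.0000) = (-0.1500, -0.2598, 0.0000)
|S₂|²−|S₁|² = 0.0055;  |S₃|²−|S₁|² = 0.0161
plane₁₂: -0.7577x+0.4588y+0.0370z = 0.0055
Cramer: x(z) = -0.0135+0.1646z;  y(z) = -0.0103+0.1912z
quadratic in z: (1.0636)z²+(0.1403)z+(-0.0791)=0, √Δ=0.5969 → z ∈ {-0.3466, 0.2146}; z = -0.3466 (taking z<0)
x = -0.0706, y = -0.0765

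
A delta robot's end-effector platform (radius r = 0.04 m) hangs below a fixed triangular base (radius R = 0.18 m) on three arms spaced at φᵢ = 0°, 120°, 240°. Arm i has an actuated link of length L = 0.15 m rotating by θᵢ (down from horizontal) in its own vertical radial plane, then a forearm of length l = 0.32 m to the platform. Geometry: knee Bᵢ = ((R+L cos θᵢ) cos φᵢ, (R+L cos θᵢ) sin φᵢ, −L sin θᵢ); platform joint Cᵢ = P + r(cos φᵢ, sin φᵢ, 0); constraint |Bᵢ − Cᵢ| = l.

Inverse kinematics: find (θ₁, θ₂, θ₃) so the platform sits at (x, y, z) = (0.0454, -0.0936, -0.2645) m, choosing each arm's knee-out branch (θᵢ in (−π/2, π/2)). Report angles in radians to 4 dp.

φ1=0.0° → target in arm frame (0.0454, -0.0936)
  e−x'=0.0946;  (l²−L²−(e−x')²−y'²−z²)/2L = -0.0259
  γ=atan2(-0.2645,0.0946)=-1.2273;  ψ=arccos(-0.0922)=1.6631;  θ1=γ+ψ≈0.4358
rotate P by −φ2: (-0.1038, 0.0075, -0.2645)
  A=0.2438, B=-0.2645, C=(l²−L²−A²−y'²−z²)/(2L)=-0.1651
  θ2 = atan2(B,A) + arccos(C/0.3597) = 1.2215
rotate P by −φ3: (0.0584, 0.0861, -0.2645)
  A=0.0816, B=-0.2645, C=(l²−L²−A²−y'²−z²)/(2L)=-0.0138
  γ=atan2(-0.2645,0.0816)=-1.2714;  ψ=arccos(-0.0499)=1.6207;  θ3=γ+ψ≈0.3493

θ₁ = 0.4358, θ₂ = 1.2215, θ₃ = 0.3493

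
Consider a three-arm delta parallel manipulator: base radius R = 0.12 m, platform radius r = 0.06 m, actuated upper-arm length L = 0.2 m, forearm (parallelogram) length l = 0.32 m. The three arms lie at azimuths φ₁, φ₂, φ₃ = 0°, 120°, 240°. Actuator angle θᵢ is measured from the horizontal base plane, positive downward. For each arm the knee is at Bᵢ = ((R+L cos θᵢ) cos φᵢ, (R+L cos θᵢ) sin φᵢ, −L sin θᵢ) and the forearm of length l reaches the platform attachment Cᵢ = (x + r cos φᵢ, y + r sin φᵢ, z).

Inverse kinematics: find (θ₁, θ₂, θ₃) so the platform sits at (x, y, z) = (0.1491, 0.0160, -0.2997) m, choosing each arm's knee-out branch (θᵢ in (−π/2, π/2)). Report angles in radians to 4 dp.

arm 1 (φ=0.0°): x'=0.1491, y'=0.0160
  A cos θ + B sin θ = C:  -0.0891·cos θ + -0.2997·sin θ = -0.0890
  θ1 = atan2(B,A) + arccos(C/0.3127) = -0.0002
arm 2 (φ=120.0°): x'=-0.0607, y'=-0.1371
  A cos θ + B sin θ = C:  0.1207·cos θ + -0.2997·sin θ = -0.1520
  γ=atan2(-0.2997,0.1207)=-1.1880;  ψ=arccos(-0.4704)=2.0605;  θ2=γ+ψ≈0.8726
rotate P by −φ3: (-0.0884, 0.1211, -0.2997)
  A cos θ + B sin θ = C:  0.1484·cos θ + -0.2997·sin θ = -0.1603
  θ3 = atan2(B,A) + arccos(C/0.3344) = 0.9596

θ₁ = -0.0002, θ₂ = 0.8726, θ₃ = 0.9596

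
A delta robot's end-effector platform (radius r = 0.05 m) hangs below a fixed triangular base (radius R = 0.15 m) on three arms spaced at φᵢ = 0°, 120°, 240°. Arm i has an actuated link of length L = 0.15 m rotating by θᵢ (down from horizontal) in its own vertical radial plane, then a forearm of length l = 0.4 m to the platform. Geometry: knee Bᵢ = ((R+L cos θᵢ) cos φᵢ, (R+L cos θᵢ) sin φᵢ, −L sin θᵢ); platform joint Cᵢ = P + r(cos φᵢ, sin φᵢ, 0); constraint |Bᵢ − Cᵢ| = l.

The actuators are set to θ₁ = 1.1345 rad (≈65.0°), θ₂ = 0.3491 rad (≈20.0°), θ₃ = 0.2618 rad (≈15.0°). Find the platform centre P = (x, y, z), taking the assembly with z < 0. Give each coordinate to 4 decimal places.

(-0.1503, -0.0116, -0.3838)

centre 1 = (0.1634·cos0.0°, 0.1634·sin0.0°, -0.1359) = (0.1634, 0.0000, -0.1359)
centre 2 = (0.2410·cos120.0°, 0.2410·sin120.0°, -0.0513) = (-0.1205, 0.2087, -0.0513)
arm 3 at φ=240.0°: (R−r)+L cos θ3 = 0.2449;  centre 3 = (-0.1224, -0.2121, -0.0388)
eliminate P² terms by subtracting sphere 1 from 2 and 3
linear system: -0.5677x+0.4173y = 0.0155−0.1693z; -0.5717x+-0.4242y = 0.0163−0.1943z
det = 0.4794;  x = -0.0279+0.3189z,  y = -0.0008+0.0282z
quadratic in z: (1.1025)z²+(0.1498)z+(-0.1049)=0, √Δ=0.6965 → z ∈ {-0.3838, 0.2479}; z = -0.3838 (taking z<0)
x = -0.1503, y = -0.0116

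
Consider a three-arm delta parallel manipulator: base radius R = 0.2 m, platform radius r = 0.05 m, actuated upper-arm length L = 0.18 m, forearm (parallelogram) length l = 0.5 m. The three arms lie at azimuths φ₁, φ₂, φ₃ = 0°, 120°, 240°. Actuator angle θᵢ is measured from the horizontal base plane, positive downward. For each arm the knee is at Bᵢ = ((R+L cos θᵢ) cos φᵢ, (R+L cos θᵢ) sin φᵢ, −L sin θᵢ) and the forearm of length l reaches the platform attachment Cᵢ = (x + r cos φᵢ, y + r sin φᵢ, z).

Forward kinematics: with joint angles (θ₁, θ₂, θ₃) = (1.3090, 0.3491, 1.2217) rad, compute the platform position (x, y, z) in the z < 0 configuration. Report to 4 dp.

(-0.1065, 0.1496, -0.5423)

arm 1 at φ=0.0°: e+L cos θ1 = 0.1966;  S1 = (0.1966, 0.0000, -0.1739)
arm 2 at φ=120.0°: e+L cos θ2 = 0.3191;  S2 = (-0.1596, 0.2764, -0.0616)
arm 3 at φ=240.0°: e+L cos θ3 = 0.2116;  S3 = (-0.1058, -0.1832, -0.1691)
eliminate P² terms by subtracting sphere 1 from 2 and 3
plane₁₂: -0.7123x+0.5528y+0.2246z = 0.0368
det = 0.5953;  x = -0.0268+0.1470z,  y = 0.0320+-0.2168z
quadratic in z: (1.0686)z²+(0.2682)z+(-0.1688)=0, √Δ=0.8909 → z ∈ {-0.5423, 0.2913}; z = -0.5423 (taking z<0)
x = -0.1065, y = 0.1496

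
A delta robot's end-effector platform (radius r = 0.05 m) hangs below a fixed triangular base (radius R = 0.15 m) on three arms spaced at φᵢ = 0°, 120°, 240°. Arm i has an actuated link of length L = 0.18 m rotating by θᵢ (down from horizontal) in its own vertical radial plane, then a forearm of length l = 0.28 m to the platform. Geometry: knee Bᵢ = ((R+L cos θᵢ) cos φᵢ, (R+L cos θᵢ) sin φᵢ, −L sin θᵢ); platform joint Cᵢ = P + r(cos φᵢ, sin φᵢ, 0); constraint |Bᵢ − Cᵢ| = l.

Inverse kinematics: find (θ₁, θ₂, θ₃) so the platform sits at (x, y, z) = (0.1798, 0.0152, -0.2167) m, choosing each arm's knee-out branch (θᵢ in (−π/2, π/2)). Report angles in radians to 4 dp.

θ₁ = -0.2618, θ₂ = 1.3087, θ₃ = 1.3962

rotate P by −φ1: (0.1798, 0.0152, -0.2167)
  e−x'=-0.0798;  (l²−L²−(e−x')²−y'²−z²)/2L = -0.0210
  √(A²+B²)=0.2309;  θ1 = -1.9236+1.6618 ≈ -0.2618
φ2=120.0° → target in arm frame (-0.0767, -0.1633)
  e−x'=0.1767;  (l²−L²−(e−x')²−y'²−z²)/2L = -0.1635
  θ2 = atan2(B,A) + arccos(C/0.2796) = 1.3087
rotate P by −φ3: (-0.1031, 0.1481, -0.2167)
  A=0.2031, B=-0.2167, C=(l²−L²−A²−y'²−z²)/(2L)=-0.1781
  √(A²+B²)=0.2970;  θ3 = -0.8179+2.2141 ≈ 1.3962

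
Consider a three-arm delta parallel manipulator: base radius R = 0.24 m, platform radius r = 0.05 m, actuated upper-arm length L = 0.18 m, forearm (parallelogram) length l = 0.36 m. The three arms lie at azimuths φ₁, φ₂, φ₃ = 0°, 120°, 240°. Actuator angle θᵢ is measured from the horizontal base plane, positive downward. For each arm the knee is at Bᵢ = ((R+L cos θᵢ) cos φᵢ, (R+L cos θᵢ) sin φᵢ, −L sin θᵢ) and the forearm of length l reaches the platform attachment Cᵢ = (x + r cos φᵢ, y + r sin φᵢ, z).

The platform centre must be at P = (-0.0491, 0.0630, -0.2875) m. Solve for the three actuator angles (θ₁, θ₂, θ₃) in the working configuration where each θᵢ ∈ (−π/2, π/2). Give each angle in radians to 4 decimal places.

θ₁ = 1.0472, θ₂ = 0.3490, θ₃ = 0.9598

rotate P by −φ1: (-0.0491, 0.0630, -0.2875)
  e−x'=0.2391;  (l²−L²−(e−x')²−y'²−z²)/2L = -0.1294
  γ=atan2(-0.2875,0.2391)=-0.8771;  ψ=arccos(-0.3461)=1.9242;  θ1=γ+ψ≈1.0472
φ2=120.0° → target in arm frame (0.0791, 0.0110)
  A=0.1109, B=-0.2875, C=(l²−L²−A²−y'²−z²)/(2L)=0.0059
  θ2 = atan2(B,A) + arccos(C/0.3081) = 0.3490
rotate P by −φ3: (-0.0300, -0.0740, -0.2875)
  A cos θ + B sin θ = C:  0.2200·cos θ + -0.2875·sin θ = -0.1093
  √(A²+B²)=0.3620;  θ3 = -0.9176+1.8774 ≈ 0.9598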